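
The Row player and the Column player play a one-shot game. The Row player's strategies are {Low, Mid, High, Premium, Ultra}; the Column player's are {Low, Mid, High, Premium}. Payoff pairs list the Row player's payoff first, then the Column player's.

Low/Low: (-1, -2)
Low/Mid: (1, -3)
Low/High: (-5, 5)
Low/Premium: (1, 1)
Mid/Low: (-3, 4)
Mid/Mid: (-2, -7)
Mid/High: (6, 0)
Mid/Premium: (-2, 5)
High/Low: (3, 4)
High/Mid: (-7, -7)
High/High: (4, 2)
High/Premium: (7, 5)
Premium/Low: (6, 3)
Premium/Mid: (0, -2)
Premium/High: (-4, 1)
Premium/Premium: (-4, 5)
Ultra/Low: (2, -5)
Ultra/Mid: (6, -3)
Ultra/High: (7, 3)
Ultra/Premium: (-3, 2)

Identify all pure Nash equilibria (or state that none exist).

(High, Premium) and (Ultra, High)

Find each player's best response to every opponent strategy; NE are the intersections.
The Row player's best responses — vs Low: Premium (payoff 6); vs Mid: Ultra (payoff 6); vs High: Ultra (payoff 7); vs Premium: High (payoff 7).
The Column player's best responses — vs Low: High (payoff 5); vs Mid: Premium (payoff 5); vs High: Premium (payoff 5); vs Premium: Premium (payoff 5); vs Ultra: High (payoff 3).
Mutual best responses occur at (High, Premium) and (Ultra, High); at each, neither player gains by switching.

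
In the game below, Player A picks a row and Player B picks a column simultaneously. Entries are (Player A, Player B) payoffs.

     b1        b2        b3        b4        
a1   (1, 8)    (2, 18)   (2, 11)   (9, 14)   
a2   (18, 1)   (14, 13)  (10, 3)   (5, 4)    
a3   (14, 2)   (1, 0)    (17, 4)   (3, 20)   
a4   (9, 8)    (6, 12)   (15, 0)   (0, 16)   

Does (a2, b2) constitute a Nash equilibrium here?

Yes

Holding Player B at b2: Player A gets 14 from a2, versus 2 from a1, 1 from a3, 6 from a4. No profitable deviation for Player A.
Holding Player A at a2: Player B gets 13 from b2, versus 1 from b1, 3 from b3, 4 from b4. No profitable deviation for Player B either.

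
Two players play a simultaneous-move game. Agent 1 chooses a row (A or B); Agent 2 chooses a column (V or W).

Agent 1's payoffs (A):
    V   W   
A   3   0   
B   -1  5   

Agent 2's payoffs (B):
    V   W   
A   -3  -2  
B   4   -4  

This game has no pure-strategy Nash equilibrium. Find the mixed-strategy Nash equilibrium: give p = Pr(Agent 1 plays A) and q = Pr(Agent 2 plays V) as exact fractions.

Each player's mixing probability is pinned down by making the *other* player indifferent.
Agent 2 indifferent between V and W: p·(-3) + (1−p)·4 = p·(-2) + (1−p)·(-4) ⟹ 4 + (-7)p = (-4) + 2p ⟹ p = 8/9.
Agent 1 indifferent between A and B: q·3 + (1−q)·0 = q·(-1) + (1−q)·5 ⟹ 0 + 3q = 5 + (-6)q ⟹ q = 5/9.

p = 8/9, q = 5/9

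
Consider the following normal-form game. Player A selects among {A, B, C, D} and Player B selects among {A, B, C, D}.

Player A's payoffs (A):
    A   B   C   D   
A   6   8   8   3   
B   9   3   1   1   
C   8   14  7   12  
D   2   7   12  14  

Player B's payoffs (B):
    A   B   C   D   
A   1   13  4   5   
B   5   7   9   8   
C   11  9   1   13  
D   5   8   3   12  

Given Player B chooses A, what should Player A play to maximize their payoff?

B

With Player B fixed at A, Player A's payoffs are: A → 6, B → 9, C → 8, D → 2.
The maximum is 9, achieved by B.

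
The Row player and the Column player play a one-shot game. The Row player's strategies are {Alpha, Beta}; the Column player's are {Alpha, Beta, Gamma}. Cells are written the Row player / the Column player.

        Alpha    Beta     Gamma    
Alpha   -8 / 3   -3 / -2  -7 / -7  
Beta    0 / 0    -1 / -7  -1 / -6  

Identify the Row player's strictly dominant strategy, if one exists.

Check whether one of the Row player's strategies beats all alternatives regardless of what the opponent does.
Beta strictly dominates: vs Alpha: 0 > -8; vs Beta: -1 > -3; vs Gamma: -1 > -7.

Beta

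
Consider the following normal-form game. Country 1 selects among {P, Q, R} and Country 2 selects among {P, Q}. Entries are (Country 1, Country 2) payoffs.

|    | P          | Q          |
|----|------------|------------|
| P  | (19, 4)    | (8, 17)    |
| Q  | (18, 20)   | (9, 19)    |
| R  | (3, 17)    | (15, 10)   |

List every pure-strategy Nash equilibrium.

None

A profile is a Nash equilibrium when each player is best-responding to the other.
Country 1's best responses — vs P: P (payoff 19); vs Q: R (payoff 15).
Country 2's best responses — vs P: Q (payoff 17); vs Q: P (payoff 20); vs R: P (payoff 17).
No cell has both players best-responding. For instance, Country 1's best reply to Q is R, but against R Country 2 prefers P over Q.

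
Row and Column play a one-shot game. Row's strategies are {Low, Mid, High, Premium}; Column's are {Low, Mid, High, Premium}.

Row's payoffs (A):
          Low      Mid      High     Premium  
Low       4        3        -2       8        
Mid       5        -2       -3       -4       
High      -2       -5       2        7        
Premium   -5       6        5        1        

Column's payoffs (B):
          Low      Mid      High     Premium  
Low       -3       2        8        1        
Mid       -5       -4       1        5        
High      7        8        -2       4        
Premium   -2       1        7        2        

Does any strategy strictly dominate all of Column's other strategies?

A strategy is strictly dominant if it gives Column a strictly higher payoff than every other strategy, against every choice by the opponent.
Low is not dominant: against Low, Mid gives 2 > -3.
Mid is not dominant: against Low, High gives 8 > 2.
High is not dominant: against Mid, Premium gives 5 > 1.
Premium is not dominant: against Low, Mid gives 2 > 1.
No single strategy is best against every opponent action.

No strictly dominant strategy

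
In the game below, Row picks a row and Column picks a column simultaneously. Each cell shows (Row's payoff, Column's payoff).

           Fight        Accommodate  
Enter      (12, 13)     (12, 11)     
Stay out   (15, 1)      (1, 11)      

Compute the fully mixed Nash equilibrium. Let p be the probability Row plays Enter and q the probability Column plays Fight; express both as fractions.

In a mixed NE each player is indifferent between their pure strategies, so the opponent's mix sets the indifference.
Column indifferent between Fight and Accommodate: p·13 + (1−p)·1 = p·11 + (1−p)·11 ⟹ 1 + 12p = 11 + 0p ⟹ p = 5/6.
Row indifferent between Enter and Stay out: q·12 + (1−q)·12 = q·15 + (1−q)·1 ⟹ 12 + 0q = 1 + 14q ⟹ q = 11/14.

p = 5/6, q = 11/14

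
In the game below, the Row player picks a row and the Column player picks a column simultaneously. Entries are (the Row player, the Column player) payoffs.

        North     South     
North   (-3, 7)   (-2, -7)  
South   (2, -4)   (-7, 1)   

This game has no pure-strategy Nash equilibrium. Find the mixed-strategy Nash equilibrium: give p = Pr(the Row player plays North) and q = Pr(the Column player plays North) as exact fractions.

In a mixed NE each player is indifferent between their pure strategies, so the opponent's mix sets the indifference.
The Column player indifferent between North and South: p·7 + (1−p)·(-4) = p·(-7) + (1−p)·1 ⟹ (-4) + 11p = 1 + (-8)p ⟹ p = 5/19.
The Row player indifferent between North and South: q·(-3) + (1−q)·(-2) = q·2 + (1−q)·(-7) ⟹ (-2) + (-1)q = (-7) + 9q ⟹ q = 1/2.

p = 5/19, q = 1/2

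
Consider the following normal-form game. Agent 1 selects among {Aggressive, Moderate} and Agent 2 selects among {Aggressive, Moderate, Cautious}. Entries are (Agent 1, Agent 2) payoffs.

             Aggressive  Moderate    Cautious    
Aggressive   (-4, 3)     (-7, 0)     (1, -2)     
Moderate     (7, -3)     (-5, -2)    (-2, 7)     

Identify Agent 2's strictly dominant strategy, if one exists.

None

A strategy is strictly dominant if it gives Agent 2 a strictly higher payoff than every other strategy, against every choice by the opponent.
Aggressive is not dominant: against Moderate, Moderate gives -2 > -3.
Moderate is not dominant: against Aggressive, Aggressive gives 3 > 0.
Cautious is not dominant: against Aggressive, Aggressive gives 3 > -2.
No single strategy is best against every opponent action.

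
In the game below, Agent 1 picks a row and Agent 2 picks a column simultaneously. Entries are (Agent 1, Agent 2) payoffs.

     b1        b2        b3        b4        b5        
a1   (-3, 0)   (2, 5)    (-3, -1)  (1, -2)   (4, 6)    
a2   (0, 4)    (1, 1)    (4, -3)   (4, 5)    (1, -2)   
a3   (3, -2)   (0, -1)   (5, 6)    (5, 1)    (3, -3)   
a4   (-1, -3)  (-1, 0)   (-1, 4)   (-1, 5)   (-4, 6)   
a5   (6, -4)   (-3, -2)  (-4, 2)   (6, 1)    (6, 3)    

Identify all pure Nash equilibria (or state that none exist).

(a3, b3) and (a5, b5)

A profile is a Nash equilibrium when each player is best-responding to the other.
Agent 1's best responses — vs b1: a5 (payoff 6); vs b2: a1 (payoff 2); vs b3: a3 (payoff 5); vs b4: a5 (payoff 6); vs b5: a5 (payoff 6).
Agent 2's best responses — vs a1: b5 (payoff 6); vs a2: b4 (payoff 5); vs a3: b3 (payoff 6); vs a4: b5 (payoff 6); vs a5: b5 (payoff 3).
Mutual best responses occur at (a3, b3) and (a5, b5); at each, neither player gains by switching.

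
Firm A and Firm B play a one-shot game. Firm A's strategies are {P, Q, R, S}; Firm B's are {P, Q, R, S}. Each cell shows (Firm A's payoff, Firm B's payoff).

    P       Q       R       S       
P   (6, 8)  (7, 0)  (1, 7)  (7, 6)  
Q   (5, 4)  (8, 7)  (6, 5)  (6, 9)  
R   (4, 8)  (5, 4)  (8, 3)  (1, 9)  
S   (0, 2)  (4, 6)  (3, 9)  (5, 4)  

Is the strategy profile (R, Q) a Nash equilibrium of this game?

Holding Firm B at Q: Firm A gets 5 from R but could get 8 by switching to Q. Firm A has a profitable deviation.

No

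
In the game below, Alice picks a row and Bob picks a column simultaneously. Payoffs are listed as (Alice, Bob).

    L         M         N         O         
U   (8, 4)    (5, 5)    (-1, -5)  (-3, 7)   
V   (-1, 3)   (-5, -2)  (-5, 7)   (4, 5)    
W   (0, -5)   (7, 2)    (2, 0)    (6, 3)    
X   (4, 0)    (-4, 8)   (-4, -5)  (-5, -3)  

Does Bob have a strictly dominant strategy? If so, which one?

None

Check whether one of Bob's strategies beats all alternatives regardless of what the opponent does.
L is not dominant: against U, M gives 5 > 4.
M is not dominant: against U, O gives 7 > 5.
N is not dominant: against U, L gives 4 > -5.
O is not dominant: against V, N gives 7 > 5.
No single strategy is best against every opponent action.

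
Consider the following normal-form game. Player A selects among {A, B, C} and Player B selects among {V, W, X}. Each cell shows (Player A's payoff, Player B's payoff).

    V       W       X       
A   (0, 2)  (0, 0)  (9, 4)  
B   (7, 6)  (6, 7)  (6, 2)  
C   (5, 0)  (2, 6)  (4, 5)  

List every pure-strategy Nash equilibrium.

Find each player's best response to every opponent strategy; NE are the intersections.
Player A's best responses — vs V: B (payoff 7); vs W: B (payoff 6); vs X: A (payoff 9).
Player B's best responses — vs A: X (payoff 4); vs B: W (payoff 7); vs C: W (payoff 6).
Mutual best responses occur at (A, X) and (B, W); at each, neither player gains by switching.

(A, X) and (B, W)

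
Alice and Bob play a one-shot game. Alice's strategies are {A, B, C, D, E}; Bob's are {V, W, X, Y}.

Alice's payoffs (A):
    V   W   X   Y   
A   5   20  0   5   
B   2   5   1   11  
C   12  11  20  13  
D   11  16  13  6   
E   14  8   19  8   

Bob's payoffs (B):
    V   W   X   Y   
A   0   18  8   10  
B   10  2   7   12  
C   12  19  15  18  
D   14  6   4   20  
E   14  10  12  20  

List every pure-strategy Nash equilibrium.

A profile is a Nash equilibrium when each player is best-responding to the other.
Alice's best responses — vs V: E (payoff 14); vs W: A (payoff 20); vs X: C (payoff 20); vs Y: C (payoff 13).
Bob's best responses — vs A: W (payoff 18); vs B: Y (payoff 12); vs C: W (payoff 19); vs D: Y (payoff 20); vs E: Y (payoff 20).
The only mutual best response is (A, W); neither player gains by switching there.

(A, W)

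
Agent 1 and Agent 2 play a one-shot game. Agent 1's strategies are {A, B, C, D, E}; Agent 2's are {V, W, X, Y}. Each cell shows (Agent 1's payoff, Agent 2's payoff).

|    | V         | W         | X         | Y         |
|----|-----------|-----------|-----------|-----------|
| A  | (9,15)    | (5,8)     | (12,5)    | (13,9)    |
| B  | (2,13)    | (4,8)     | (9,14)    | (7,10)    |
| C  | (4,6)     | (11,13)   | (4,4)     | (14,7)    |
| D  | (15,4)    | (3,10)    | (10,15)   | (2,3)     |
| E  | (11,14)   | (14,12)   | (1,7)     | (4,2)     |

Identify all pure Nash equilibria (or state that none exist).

No pure-strategy Nash equilibrium

Find each player's best response to every opponent strategy; NE are the intersections.
Agent 1's best responses — vs V: D (payoff 15); vs W: E (payoff 14); vs X: A (payoff 12); vs Y: C (payoff 14).
Agent 2's best responses — vs A: V (payoff 15); vs B: X (payoff 14); vs C: W (payoff 13); vs D: X (payoff 15); vs E: V (payoff 14).
No cell has both players best-responding. For instance, Agent 1's best reply to X is A, but against A Agent 2 prefers V over X.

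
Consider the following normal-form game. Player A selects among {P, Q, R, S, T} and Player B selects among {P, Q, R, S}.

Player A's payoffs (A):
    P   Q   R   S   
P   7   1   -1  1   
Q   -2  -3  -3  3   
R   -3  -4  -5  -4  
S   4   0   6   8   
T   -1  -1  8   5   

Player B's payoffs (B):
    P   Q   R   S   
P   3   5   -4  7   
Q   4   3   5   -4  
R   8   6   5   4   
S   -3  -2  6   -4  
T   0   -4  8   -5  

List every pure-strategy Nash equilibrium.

(T, R)

A profile is a Nash equilibrium when each player is best-responding to the other.
Player A's best responses — vs P: P (payoff 7); vs Q: P (payoff 1); vs R: T (payoff 8); vs S: S (payoff 8).
Player B's best responses — vs P: S (payoff 7); vs Q: R (payoff 5); vs R: P (payoff 8); vs S: R (payoff 6); vs T: R (payoff 8).
The only mutual best response is (T, R); neither player gains by switching there.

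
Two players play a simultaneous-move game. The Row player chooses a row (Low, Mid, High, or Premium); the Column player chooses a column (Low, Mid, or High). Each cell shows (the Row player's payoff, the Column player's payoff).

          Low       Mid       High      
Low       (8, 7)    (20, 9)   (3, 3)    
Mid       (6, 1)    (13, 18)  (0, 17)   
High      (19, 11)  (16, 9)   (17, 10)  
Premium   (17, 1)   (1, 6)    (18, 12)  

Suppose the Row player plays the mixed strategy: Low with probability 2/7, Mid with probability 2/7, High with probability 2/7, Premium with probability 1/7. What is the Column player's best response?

Mid

Compute the Column player's expected payoff from each pure strategy against the given mix.
Low: (2/7)·7 + (2/7)·1 + (2/7)·11 + (1/7)·1 = 39/7
Mid: (2/7)·9 + (2/7)·18 + (2/7)·9 + (1/7)·6 = 78/7
High: (2/7)·3 + (2/7)·17 + (2/7)·10 + (1/7)·12 = 72/7
Highest expected payoff is 78/7, from Mid.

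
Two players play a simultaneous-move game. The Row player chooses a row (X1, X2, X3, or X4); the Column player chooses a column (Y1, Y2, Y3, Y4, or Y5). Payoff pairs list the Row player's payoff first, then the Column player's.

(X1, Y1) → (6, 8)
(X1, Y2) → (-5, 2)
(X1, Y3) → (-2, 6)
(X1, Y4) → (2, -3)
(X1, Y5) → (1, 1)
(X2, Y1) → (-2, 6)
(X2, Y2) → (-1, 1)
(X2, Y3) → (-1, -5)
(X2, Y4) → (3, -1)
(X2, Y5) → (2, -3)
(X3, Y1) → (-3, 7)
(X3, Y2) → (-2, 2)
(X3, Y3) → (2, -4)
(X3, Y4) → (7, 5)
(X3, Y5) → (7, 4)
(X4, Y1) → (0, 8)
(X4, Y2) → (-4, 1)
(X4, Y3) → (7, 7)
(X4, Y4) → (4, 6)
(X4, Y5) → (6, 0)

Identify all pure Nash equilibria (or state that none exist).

A profile is a Nash equilibrium when each player is best-responding to the other.
The Row player's best responses — vs Y1: X1 (payoff 6); vs Y2: X2 (payoff -1); vs Y3: X4 (payoff 7); vs Y4: X3 (payoff 7); vs Y5: X3 (payoff 7).
The Column player's best responses — vs X1: Y1 (payoff 8); vs X2: Y1 (payoff 6); vs X3: Y1 (payoff 7); vs X4: Y1 (payoff 8).
The only mutual best response is (X1, Y1); neither player gains by switching there.

(X1, Y1)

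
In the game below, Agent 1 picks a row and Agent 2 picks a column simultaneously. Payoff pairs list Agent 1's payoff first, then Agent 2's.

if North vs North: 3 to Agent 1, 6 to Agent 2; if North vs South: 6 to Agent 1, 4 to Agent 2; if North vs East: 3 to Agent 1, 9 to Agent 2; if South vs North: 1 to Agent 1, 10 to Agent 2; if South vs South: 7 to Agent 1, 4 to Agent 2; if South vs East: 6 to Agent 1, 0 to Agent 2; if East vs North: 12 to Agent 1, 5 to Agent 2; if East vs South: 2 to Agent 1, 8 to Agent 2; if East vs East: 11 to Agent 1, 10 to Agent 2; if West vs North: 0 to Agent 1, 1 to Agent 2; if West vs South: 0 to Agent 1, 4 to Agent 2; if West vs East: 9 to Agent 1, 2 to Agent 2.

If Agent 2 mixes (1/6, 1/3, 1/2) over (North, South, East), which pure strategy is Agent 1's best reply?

Agent 1's best reply maximizes expected payoff against the mix.
North: (1/6)·3 + (1/3)·6 + (1/2)·3 = 4
South: (1/6)·1 + (1/3)·7 + (1/2)·6 = 11/2
East: (1/6)·12 + (1/3)·2 + (1/2)·11 = 49/6
West: (1/6)·0 + (1/3)·0 + (1/2)·9 = 9/2
Highest expected payoff is 49/6, from East.

East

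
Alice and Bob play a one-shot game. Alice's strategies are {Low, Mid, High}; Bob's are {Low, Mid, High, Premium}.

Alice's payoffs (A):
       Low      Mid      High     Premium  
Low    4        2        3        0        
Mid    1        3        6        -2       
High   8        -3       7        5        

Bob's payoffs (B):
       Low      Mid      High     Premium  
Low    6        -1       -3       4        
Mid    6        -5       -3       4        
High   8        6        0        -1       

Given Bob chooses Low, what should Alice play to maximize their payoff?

High

With Bob fixed at Low, Alice's payoffs are: Low → 4, Mid → 1, High → 8.
The maximum is 8, achieved by High.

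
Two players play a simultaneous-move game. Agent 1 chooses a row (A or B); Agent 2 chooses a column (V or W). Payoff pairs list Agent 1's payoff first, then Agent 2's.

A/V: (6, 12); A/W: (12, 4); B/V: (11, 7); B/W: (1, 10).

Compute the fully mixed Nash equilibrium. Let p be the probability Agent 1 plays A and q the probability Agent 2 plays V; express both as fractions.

In a mixed NE each player is indifferent between their pure strategies, so the opponent's mix sets the indifference.
Agent 2 indifferent between V and W: p·12 + (1−p)·7 = p·4 + (1−p)·10 ⟹ 7 + 5p = 10 + (-6)p ⟹ p = 3/11.
Agent 1 indifferent between A and B: q·6 + (1−q)·12 = q·11 + (1−q)·1 ⟹ 12 + (-6)q = 1 + 10q ⟹ q = 11/16.

p = 3/11, q = 11/16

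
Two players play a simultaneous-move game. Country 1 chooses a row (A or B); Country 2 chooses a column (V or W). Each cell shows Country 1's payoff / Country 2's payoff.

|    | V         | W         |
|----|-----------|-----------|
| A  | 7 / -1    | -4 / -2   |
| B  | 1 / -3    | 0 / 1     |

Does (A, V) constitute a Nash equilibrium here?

Yes

Holding Country 2 at V: Country 1 gets 7 from A, versus 1 from B. No profitable deviation for Country 1.
Holding Country 1 at A: Country 2 gets -1 from V, versus -2 from W. No profitable deviation for Country 2 either.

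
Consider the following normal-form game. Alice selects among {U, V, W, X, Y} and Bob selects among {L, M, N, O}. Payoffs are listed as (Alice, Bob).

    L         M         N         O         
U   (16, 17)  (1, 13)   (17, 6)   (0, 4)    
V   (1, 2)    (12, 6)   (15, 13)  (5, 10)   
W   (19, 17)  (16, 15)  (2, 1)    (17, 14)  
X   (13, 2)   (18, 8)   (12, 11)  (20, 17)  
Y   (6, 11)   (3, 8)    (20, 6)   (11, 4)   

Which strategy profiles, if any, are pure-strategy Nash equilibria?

(W, L) and (X, O)

Find each player's best response to every opponent strategy; NE are the intersections.
Alice's best responses — vs L: W (payoff 19); vs M: X (payoff 18); vs N: Y (payoff 20); vs O: X (payoff 20).
Bob's best responses — vs U: L (payoff 17); vs V: N (payoff 13); vs W: L (payoff 17); vs X: O (payoff 17); vs Y: L (payoff 11).
Mutual best responses occur at (W, L) and (X, O); at each, neither player gains by switching.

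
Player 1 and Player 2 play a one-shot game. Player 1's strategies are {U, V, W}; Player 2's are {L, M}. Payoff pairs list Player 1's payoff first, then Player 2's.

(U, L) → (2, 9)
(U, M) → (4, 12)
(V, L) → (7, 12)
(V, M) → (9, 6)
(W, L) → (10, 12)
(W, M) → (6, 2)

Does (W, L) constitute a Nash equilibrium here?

Holding Player 2 at L: Player 1 gets 10 from W, versus 2 from U, 7 from V. No profitable deviation for Player 1.
Holding Player 1 at W: Player 2 gets 12 from L, versus 2 from M. No profitable deviation for Player 2 either.

Yes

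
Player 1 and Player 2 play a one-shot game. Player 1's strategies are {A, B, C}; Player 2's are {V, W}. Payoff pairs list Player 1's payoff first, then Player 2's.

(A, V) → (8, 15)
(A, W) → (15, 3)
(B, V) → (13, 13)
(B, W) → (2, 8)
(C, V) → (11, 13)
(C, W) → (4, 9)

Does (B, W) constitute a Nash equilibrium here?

Holding Player 2 at W: Player 1 gets 2 from B but could get 15 by switching to A. Player 1 has a profitable deviation.

No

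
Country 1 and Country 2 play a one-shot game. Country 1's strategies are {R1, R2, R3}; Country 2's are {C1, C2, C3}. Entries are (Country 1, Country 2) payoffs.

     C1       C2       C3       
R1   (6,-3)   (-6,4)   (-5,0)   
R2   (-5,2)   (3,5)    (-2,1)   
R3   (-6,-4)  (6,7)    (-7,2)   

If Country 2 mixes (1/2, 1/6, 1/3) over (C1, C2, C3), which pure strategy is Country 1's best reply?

R1

Country 1's best reply maximizes expected payoff against the mix.
R1: (1/2)·6 + (1/6)·(-6) + (1/3)·(-5) = 1/3
R2: (1/2)·(-5) + (1/6)·3 + (1/3)·(-2) = -8/3
R3: (1/2)·(-6) + (1/6)·6 + (1/3)·(-7) = -13/3
Highest expected payoff is 1/3, from R1.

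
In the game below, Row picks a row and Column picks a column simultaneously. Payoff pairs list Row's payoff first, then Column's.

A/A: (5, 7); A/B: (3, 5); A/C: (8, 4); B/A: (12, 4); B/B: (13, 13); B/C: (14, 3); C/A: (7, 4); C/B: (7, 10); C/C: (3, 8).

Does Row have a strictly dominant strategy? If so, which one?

Check whether one of Row's strategies beats all alternatives regardless of what the opponent does.
B strictly dominates: vs A: 12 > each of {5, 7}; vs B: 13 > each of {3, 7}; vs C: 14 > each of {8, 3}.

B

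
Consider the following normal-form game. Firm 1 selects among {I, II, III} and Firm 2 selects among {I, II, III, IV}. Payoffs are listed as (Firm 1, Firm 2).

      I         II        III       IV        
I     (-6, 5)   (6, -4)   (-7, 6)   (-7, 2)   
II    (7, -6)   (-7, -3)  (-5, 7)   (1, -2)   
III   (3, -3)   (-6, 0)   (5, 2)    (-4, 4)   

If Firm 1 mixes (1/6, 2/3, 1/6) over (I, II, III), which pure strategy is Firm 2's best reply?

Compute Firm 2's expected payoff from each pure strategy against the given mix.
I: (1/6)·5 + (2/3)·(-6) + (1/6)·(-3) = -11/3
II: (1/6)·(-4) + (2/3)·(-3) + (1/6)·0 = -8/3
III: (1/6)·6 + (2/3)·7 + (1/6)·2 = 6
IV: (1/6)·2 + (2/3)·(-2) + (1/6)·4 = -1/3
Highest expected payoff is 6, from III.

III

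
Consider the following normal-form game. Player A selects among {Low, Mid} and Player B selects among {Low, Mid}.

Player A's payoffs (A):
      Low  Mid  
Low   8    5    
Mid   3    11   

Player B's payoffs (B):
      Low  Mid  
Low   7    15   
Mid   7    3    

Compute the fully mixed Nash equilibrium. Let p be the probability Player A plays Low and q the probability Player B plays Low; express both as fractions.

p = 1/3, q = 6/11

In a mixed NE each player is indifferent between their pure strategies, so the opponent's mix sets the indifference.
Player B indifferent between Low and Mid: p·7 + (1−p)·7 = p·15 + (1−p)·3 ⟹ 7 + 0p = 3 + 12p ⟹ p = 1/3.
Player A indifferent between Low and Mid: q·8 + (1−q)·5 = q·3 + (1−q)·11 ⟹ 5 + 3q = 11 + (-8)q ⟹ q = 6/11.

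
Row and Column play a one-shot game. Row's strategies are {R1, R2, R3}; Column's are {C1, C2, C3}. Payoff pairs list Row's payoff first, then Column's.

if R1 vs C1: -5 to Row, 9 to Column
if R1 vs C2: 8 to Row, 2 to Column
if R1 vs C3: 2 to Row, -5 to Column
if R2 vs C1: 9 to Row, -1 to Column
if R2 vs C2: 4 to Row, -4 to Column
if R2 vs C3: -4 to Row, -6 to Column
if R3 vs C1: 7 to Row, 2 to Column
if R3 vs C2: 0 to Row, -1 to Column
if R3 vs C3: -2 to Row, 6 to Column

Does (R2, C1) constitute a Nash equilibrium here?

Yes

Holding Column at C1: Row gets 9 from R2, versus -5 from R1, 7 from R3. No profitable deviation for Row.
Holding Row at R2: Column gets -1 from C1, versus -4 from C2, -6 from C3. No profitable deviation for Column either.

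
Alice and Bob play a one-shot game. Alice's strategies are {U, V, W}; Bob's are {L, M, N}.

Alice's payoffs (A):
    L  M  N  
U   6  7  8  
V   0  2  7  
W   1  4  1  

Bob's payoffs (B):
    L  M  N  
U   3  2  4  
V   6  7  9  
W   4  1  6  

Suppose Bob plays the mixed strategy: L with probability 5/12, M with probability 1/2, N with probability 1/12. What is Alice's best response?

Compute Alice's expected payoff from each pure strategy against the given mix.
U: (5/12)·6 + (1/2)·7 + (1/12)·8 = 20/3
V: (5/12)·0 + (1/2)·2 + (1/12)·7 = 19/12
W: (5/12)·1 + (1/2)·4 + (1/12)·1 = 5/2
Highest expected payoff is 20/3, from U.

U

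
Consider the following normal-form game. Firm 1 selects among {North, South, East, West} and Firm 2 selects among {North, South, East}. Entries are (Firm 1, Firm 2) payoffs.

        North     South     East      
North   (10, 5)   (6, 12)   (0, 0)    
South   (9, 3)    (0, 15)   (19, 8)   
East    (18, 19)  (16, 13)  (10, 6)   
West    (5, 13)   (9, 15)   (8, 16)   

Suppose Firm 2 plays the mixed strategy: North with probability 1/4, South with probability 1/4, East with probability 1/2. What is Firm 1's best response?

East

Firm 1's best reply maximizes expected payoff against the mix.
North: (1/4)·10 + (1/4)·6 + (1/2)·0 = 4
South: (1/4)·9 + (1/4)·0 + (1/2)·19 = 47/4
East: (1/4)·18 + (1/4)·16 + (1/2)·10 = 27/2
West: (1/4)·5 + (1/4)·9 + (1/2)·8 = 15/2
Highest expected payoff is 27/2, from East.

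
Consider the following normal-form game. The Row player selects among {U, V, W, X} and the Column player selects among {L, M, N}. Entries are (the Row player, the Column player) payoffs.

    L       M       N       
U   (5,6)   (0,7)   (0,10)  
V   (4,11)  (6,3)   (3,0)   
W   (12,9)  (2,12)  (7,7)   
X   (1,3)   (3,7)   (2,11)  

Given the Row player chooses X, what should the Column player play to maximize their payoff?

N

With the Row player fixed at X, the Column player's payoffs are: L → 3, M → 7, N → 11.
The maximum is 11, achieved by N.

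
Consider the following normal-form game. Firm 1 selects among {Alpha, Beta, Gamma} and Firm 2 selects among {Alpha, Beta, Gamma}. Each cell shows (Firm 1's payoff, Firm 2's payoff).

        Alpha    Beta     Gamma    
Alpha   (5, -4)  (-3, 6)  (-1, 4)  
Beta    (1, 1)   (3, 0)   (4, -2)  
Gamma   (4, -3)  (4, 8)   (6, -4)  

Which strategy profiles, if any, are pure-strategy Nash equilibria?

Check mutual best responses: a cell is a NE iff neither player can gain by unilaterally deviating.
Firm 1's best responses — vs Alpha: Alpha (payoff 5); vs Beta: Gamma (payoff 4); vs Gamma: Gamma (payoff 6).
Firm 2's best responses — vs Alpha: Beta (payoff 6); vs Beta: Alpha (payoff 1); vs Gamma: Beta (payoff 8).
The only mutual best response is (Gamma, Beta); neither player gains by switching there.

(Gamma, Beta)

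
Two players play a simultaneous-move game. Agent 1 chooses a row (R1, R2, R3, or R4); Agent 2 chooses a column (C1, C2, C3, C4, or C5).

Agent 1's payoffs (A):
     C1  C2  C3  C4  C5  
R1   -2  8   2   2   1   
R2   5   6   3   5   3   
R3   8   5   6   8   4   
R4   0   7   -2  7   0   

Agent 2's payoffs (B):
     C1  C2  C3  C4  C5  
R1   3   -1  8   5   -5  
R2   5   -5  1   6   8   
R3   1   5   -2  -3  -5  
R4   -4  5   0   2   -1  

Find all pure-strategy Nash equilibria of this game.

No pure-strategy Nash equilibrium

Check mutual best responses: a cell is a NE iff neither player can gain by unilaterally deviating.
Agent 1's best responses — vs C1: R3 (payoff 8); vs C2: R1 (payoff 8); vs C3: R3 (payoff 6); vs C4: R3 (payoff 8); vs C5: R3 (payoff 4).
Agent 2's best responses — vs R1: C3 (payoff 8); vs R2: C5 (payoff 8); vs R3: C2 (payoff 5); vs R4: C2 (payoff 5).
No cell has both players best-responding. For instance, Agent 1's best reply to C3 is R3, but against R3 Agent 2 prefers C2 over C3.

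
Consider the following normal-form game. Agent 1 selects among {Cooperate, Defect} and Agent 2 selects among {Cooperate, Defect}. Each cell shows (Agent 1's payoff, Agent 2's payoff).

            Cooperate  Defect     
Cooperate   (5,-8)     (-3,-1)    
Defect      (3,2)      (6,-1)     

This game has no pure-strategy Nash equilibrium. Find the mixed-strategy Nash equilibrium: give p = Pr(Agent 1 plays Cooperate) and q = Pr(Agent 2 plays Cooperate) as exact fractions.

p = 3/10, q = 9/11

Each player's mixing probability is pinned down by making the *other* player indifferent.
Agent 2 indifferent between Cooperate and Defect: p·(-8) + (1−p)·2 = p·(-1) + (1−p)·(-1) ⟹ 2 + (-10)p = (-1) + 0p ⟹ p = 3/10.
Agent 1 indifferent between Cooperate and Defect: q·5 + (1−q)·(-3) = q·3 + (1−q)·6 ⟹ (-3) + 8q = 6 + (-3)q ⟹ q = 9/11.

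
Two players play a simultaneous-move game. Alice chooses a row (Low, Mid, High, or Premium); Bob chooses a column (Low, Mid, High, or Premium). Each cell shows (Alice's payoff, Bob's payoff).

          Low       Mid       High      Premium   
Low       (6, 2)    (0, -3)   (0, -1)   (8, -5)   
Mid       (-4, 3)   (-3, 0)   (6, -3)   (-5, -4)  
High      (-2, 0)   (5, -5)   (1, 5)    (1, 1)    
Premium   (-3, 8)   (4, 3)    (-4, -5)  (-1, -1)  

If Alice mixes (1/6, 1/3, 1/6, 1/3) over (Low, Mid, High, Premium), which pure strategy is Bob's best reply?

Bob's best reply maximizes expected payoff against the mix.
Low: (1/6)·2 + (1/3)·3 + (1/6)·0 + (1/3)·8 = 4
Mid: (1/6)·(-3) + (1/3)·0 + (1/6)·(-5) + (1/3)·3 = -1/3
High: (1/6)·(-1) + (1/3)·(-3) + (1/6)·5 + (1/3)·(-5) = -2
Premium: (1/6)·(-5) + (1/3)·(-4) + (1/6)·1 + (1/3)·(-1) = -7/3
Highest expected payoff is 4, from Low.

Low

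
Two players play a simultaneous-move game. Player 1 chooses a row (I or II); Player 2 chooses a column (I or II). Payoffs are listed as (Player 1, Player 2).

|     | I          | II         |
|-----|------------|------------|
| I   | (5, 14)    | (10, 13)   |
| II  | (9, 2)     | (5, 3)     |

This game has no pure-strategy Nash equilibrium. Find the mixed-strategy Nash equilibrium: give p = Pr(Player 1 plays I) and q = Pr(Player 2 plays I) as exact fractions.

p = 1/2, q = 5/9

Each player's mixing probability is pinned down by making the *other* player indifferent.
Player 2 indifferent between I and II: p·14 + (1−p)·2 = p·13 + (1−p)·3 ⟹ 2 + 12p = 3 + 10p ⟹ p = 1/2.
Player 1 indifferent between I and II: q·5 + (1−q)·10 = q·9 + (1−q)·5 ⟹ 10 + (-5)q = 5 + 4q ⟹ q = 5/9.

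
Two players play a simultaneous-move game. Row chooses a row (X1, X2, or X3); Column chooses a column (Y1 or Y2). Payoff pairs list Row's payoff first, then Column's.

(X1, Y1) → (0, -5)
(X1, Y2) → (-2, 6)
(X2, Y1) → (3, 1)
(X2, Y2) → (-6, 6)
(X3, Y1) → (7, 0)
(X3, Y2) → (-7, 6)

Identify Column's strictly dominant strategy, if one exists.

Check whether one of Column's strategies beats all alternatives regardless of what the opponent does.
Y2 strictly dominates: vs X1: 6 > -5; vs X2: 6 > 1; vs X3: 6 > 0.

Y2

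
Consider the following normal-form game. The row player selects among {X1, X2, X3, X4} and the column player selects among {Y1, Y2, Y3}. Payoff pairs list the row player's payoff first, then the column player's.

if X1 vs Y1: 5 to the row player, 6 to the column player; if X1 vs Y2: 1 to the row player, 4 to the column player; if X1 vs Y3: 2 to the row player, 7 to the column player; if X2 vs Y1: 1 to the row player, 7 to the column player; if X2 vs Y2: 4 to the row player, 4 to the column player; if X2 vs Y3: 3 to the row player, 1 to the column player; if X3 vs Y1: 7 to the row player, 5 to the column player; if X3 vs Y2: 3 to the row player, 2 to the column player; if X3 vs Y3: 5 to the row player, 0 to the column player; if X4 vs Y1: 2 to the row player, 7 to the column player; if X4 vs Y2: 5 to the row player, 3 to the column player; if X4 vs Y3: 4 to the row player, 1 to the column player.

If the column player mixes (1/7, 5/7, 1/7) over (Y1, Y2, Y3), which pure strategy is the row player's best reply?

The row player's best reply maximizes expected payoff against the mix.
X1: (1/7)·5 + (5/7)·1 + (1/7)·2 = 12/7
X2: (1/7)·1 + (5/7)·4 + (1/7)·3 = 24/7
X3: (1/7)·7 + (5/7)·3 + (1/7)·5 = 27/7
X4: (1/7)·2 + (5/7)·5 + (1/7)·4 = 31/7
Highest expected payoff is 31/7, from X4.

X4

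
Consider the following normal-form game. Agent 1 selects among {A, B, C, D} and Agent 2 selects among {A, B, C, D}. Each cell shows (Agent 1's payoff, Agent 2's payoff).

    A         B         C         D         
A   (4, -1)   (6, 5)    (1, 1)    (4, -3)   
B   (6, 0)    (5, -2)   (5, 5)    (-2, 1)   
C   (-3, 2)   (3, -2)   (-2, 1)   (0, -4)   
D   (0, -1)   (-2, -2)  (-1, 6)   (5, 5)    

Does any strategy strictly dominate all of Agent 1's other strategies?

No strictly dominant strategy

A strategy is strictly dominant if it gives Agent 1 a strictly higher payoff than every other strategy, against every choice by the opponent.
A is not dominant: against A, B gives 6 > 4.
B is not dominant: against B, A gives 6 > 5.
C is not dominant: against A, A gives 4 > -3.
D is not dominant: against A, A gives 4 > 0.
No single strategy is best against every opponent action.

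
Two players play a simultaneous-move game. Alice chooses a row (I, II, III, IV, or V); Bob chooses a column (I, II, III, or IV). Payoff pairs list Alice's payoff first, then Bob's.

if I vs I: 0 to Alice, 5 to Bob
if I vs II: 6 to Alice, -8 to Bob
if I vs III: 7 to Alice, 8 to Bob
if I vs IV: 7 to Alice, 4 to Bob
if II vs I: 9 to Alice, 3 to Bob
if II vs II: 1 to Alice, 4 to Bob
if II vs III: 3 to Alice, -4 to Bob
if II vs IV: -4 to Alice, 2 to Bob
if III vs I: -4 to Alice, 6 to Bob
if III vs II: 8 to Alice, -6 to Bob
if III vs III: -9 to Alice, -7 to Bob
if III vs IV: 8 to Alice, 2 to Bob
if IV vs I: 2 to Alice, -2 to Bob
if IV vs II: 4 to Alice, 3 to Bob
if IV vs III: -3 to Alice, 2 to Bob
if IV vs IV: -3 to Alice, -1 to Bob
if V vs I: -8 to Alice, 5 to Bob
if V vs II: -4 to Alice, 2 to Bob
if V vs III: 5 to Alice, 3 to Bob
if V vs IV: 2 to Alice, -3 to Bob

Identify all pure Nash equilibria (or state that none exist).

Find each player's best response to every opponent strategy; NE are the intersections.
Alice's best responses — vs I: II (payoff 9); vs II: III (payoff 8); vs III: I (payoff 7); vs IV: III (payoff 8).
Bob's best responses — vs I: III (payoff 8); vs II: II (payoff 4); vs III: I (payoff 6); vs IV: II (payoff 3); vs V: I (payoff 5).
The only mutual best response is (I, III); neither player gains by switching there.

(I, III)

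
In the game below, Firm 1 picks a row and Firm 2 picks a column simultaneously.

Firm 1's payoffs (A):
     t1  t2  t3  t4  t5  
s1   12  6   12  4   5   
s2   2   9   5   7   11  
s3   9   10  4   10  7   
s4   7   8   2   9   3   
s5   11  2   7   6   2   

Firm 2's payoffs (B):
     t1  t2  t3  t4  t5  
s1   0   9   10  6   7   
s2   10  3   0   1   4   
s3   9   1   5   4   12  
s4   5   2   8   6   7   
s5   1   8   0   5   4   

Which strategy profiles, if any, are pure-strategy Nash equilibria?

Check mutual best responses: a cell is a NE iff neither player can gain by unilaterally deviating.
Firm 1's best responses — vs t1: s1 (payoff 12); vs t2: s3 (payoff 10); vs t3: s1 (payoff 12); vs t4: s3 (payoff 10); vs t5: s2 (payoff 11).
Firm 2's best responses — vs s1: t3 (payoff 10); vs s2: t1 (payoff 10); vs s3: t5 (payoff 12); vs s4: t3 (payoff 8); vs s5: t2 (payoff 8).
The only mutual best response is (s1, t3); neither player gains by switching there.

(s1, t3)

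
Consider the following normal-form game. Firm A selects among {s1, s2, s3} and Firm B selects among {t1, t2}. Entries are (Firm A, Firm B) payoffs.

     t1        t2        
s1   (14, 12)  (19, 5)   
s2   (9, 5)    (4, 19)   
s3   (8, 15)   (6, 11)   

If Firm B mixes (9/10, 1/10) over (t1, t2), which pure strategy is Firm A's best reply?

s1

Firm A's best reply maximizes expected payoff against the mix.
s1: (9/10)·14 + (1/10)·19 = 29/2
s2: (9/10)·9 + (1/10)·4 = 17/2
s3: (9/10)·8 + (1/10)·6 = 39/5
Highest expected payoff is 29/2, from s1.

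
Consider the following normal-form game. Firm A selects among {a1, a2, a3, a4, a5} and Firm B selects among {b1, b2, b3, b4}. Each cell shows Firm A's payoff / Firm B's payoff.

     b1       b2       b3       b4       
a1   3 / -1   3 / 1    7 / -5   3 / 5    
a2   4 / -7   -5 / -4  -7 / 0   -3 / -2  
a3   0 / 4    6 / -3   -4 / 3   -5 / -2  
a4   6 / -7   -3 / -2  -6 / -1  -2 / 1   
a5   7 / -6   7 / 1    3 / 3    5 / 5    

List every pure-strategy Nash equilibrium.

Check mutual best responses: a cell is a NE iff neither player can gain by unilaterally deviating.
Firm A's best responses — vs b1: a5 (payoff 7); vs b2: a5 (payoff 7); vs b3: a1 (payoff 7); vs b4: a5 (payoff 5).
Firm B's best responses — vs a1: b4 (payoff 5); vs a2: b3 (payoff 0); vs a3: b1 (payoff 4); vs a4: b4 (payoff 1); vs a5: b4 (payoff 5).
The only mutual best response is (a5, b4); neither player gains by switching there.

(a5, b4)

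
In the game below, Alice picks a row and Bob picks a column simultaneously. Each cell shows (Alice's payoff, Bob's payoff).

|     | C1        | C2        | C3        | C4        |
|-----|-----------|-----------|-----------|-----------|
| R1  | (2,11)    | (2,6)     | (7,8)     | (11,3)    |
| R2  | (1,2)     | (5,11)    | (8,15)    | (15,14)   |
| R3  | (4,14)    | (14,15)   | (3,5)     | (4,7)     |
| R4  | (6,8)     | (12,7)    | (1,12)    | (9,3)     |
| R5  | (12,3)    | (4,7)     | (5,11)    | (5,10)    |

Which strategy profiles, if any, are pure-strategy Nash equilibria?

(R2, C3) and (R3, C2)

Check mutual best responses: a cell is a NE iff neither player can gain by unilaterally deviating.
Alice's best responses — vs C1: R5 (payoff 12); vs C2: R3 (payoff 14); vs C3: R2 (payoff 8); vs C4: R2 (payoff 15).
Bob's best responses — vs R1: C1 (payoff 11); vs R2: C3 (payoff 15); vs R3: C2 (payoff 15); vs R4: C3 (payoff 12); vs R5: C3 (payoff 11).
Mutual best responses occur at (R2, C3) and (R3, C2); at each, neither player gains by switching.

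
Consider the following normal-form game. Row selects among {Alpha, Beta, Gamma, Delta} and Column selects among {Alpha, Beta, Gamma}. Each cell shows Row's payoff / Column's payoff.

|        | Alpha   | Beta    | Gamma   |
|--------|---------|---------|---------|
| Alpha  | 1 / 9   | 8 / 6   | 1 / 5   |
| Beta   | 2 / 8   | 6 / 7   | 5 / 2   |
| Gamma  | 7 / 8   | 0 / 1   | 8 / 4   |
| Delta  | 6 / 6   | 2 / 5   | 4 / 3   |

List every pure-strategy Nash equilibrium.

Find each player's best response to every opponent strategy; NE are the intersections.
Row's best responses — vs Alpha: Gamma (payoff 7); vs Beta: Alpha (payoff 8); vs Gamma: Gamma (payoff 8).
Column's best responses — vs Alpha: Alpha (payoff 9); vs Beta: Alpha (payoff 8); vs Gamma: Alpha (payoff 8); vs Delta: Alpha (payoff 6).
The only mutual best response is (Gamma, Alpha); neither player gains by switching there.

(Gamma, Alpha)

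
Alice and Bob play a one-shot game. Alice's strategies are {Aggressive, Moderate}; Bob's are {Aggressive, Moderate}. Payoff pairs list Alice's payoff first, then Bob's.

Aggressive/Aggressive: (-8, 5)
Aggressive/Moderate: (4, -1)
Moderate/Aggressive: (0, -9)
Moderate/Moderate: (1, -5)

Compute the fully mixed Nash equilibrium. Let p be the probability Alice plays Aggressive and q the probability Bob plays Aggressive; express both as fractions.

p = 2/5, q = 3/11

In a mixed NE each player is indifferent between their pure strategies, so the opponent's mix sets the indifference.
Bob indifferent between Aggressive and Moderate: p·5 + (1−p)·(-9) = p·(-1) + (1−p)·(-5) ⟹ (-9) + 14p = (-5) + 4p ⟹ p = 2/5.
Alice indifferent between Aggressive and Moderate: q·(-8) + (1−q)·4 = q·0 + (1−q)·1 ⟹ 4 + (-12)q = 1 + (-1)q ⟹ q = 3/11.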